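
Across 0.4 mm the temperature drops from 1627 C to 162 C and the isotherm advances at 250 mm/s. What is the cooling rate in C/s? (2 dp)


G = (1627-162)/0.4 = 3662.5 C/mm
CR = 3662.5 * 250 = 915625.0 C/s


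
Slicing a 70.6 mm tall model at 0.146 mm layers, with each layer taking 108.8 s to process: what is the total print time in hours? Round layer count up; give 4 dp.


Layers = ceil(70.6/0.146) = 484
t = 484 * 108.8 / 3600 = 14.6276 hrs


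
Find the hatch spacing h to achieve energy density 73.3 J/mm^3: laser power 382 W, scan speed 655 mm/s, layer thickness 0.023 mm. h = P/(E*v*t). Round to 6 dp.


h = 382 / (73.3*655*0.023) = 0.345932 mm


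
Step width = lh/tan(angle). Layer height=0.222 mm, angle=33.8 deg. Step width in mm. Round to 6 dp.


step = 0.222 / tan(33.8) = 0.33162 mm


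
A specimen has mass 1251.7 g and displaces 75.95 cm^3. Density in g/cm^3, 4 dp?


rho = 1251.7 / 75.95 = 16.4806 g/cm^3


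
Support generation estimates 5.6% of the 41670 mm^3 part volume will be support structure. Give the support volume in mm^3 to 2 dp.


V_support = 41670 * 0.056 = 2333.52 mm^3


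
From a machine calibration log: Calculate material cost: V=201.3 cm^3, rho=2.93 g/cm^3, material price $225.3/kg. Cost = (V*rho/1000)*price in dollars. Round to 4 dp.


Mass = 201.3*2.93/1000 = 0.589809 kg
Cost = 0.589809 * 225.3 = 132.884 $


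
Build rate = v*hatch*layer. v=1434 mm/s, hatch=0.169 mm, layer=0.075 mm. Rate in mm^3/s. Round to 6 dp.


Rate = 1434 * 0.169 * 0.075 = 18.17595 mm^3/s


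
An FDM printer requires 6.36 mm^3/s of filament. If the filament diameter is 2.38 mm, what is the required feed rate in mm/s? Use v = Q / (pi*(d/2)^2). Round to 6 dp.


A = pi*(2.38/2)^2 = 4.448809
v = 6.36 / 4.448809 = 1.429596 mm/s


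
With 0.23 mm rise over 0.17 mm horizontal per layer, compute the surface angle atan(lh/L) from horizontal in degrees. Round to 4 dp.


angle = atan(0.23/0.17) = 53.5308 degrees


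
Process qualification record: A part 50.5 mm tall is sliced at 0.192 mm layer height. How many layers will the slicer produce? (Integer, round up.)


Layers = ceil(50.5/0.192) = 264


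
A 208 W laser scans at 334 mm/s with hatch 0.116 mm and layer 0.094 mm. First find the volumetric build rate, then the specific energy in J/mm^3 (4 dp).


Build rate = 334 * 0.116 * 0.094 = 3.641936 mm^3/s
SE = 208 / 3.641936 = 57.1125 J/mm^3


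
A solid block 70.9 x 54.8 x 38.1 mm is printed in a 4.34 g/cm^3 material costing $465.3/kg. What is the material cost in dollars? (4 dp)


V = 70.9 * 54.8 * 38.1 = 148030.692 mm^3 = 148.030692 cm^3
Mass = 148.030692 * 4.34 / 1000 = 0.6424532 kg
Cost = 0.6424532 * 465.3 = 298.9335 $


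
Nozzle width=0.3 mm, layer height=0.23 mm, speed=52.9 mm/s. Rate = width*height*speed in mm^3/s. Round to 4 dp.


Rate = 0.3 * 0.23 * 52.9 = 3.6501 mm^3/s


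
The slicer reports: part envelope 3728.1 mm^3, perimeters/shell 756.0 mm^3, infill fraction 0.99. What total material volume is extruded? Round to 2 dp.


V_infill = (3728.1 - 756.0) * 0.99 = 2942.38
V_total = 756.0 + 2942.38 = 3698.38 mm^3


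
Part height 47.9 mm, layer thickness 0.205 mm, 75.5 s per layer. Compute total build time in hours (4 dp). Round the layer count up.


Layers = ceil(47.9/0.205) = 234
t = 234 * 75.5 / 3600 = 4.9075 hrs


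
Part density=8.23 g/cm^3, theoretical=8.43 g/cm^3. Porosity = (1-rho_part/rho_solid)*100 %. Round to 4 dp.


Porosity = (1-8.23/8.43)*100 = 2.3725 %


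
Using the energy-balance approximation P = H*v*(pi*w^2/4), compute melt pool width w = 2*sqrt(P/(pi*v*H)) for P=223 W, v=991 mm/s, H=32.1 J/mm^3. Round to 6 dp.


w = 2*sqrt(223/(pi*991*32.1)) = 0.094475 mm


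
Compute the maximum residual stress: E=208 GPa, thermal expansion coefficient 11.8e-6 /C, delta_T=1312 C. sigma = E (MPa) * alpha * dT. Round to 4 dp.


sigma = 208*1000 * 11.8e-6 * 1312 = 3220.1728 MPa


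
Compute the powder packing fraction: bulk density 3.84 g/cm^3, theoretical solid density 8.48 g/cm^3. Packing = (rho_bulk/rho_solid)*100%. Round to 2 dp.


Packing = (3.84/8.48)*100 = 45.28 %


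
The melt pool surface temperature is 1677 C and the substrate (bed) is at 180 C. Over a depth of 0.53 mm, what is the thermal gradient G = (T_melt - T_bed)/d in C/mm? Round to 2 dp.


G = (1677-180)/0.53 = 2824.53 C/mm


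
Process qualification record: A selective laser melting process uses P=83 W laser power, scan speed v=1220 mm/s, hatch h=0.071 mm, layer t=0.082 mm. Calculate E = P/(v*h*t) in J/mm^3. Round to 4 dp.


E = 83 / (1220*0.071*0.082) = 11.6855 J/mm^3


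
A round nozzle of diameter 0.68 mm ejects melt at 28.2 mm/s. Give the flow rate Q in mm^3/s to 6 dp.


A = pi*(0.68/2)^2 = 0.36316811 mm^2
Q = 0.36316811 * 28.2 = 10.241341 mm^3/s


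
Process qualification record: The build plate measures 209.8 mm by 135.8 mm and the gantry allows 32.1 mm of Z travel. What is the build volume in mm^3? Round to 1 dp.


V = 209.8 * 135.8 * 32.1 = 914556.0 mm^3


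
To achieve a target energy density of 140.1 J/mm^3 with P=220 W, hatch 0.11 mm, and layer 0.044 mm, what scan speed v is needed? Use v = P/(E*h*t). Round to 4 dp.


v = 220 / (140.1*0.11*0.044) = 324.4436 mm/s


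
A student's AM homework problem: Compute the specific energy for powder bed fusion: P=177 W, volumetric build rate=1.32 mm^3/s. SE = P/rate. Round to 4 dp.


SE = 177 / 1.32 = 134.0909 J/mm^3


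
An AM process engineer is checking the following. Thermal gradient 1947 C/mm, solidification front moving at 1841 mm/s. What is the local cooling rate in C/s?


CR = 1947 * 1841 = 3584427 C/s


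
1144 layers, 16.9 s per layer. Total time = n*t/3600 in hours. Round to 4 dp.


t = 1144 * 16.9 / 3600 = 5.3704 hrs


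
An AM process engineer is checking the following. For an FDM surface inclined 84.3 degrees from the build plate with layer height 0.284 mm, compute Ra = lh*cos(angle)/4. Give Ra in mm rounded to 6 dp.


Ra = 0.284 * cos(84.3) / 4 = 0.007052 mm


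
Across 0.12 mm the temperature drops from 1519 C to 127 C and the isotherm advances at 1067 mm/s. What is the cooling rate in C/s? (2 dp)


G = (1519-127)/0.12 = 11600.0 C/mm
CR = 11600.0 * 1067 = 12377200.0 C/s


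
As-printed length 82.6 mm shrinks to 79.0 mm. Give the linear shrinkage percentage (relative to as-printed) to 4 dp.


Shrinkage = ((82.6-79.0)/82.6)*100 = 4.3584 %


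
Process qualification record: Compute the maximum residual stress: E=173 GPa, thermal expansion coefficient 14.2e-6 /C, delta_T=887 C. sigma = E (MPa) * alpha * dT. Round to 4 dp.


sigma = 173*1000 * 14.2e-6 * 887 = 2179.0042 MPa


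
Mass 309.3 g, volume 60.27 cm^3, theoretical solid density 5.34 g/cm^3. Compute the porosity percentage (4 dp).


rho_part = 309.3 / 60.27 = 5.13190642 g/cm^3
Porosity = (1 - 5.13190642/5.34)*100 = 3.8969 %


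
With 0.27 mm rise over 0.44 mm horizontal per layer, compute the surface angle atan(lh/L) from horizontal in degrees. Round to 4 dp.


angle = atan(0.27/0.44) = 31.5348 degrees


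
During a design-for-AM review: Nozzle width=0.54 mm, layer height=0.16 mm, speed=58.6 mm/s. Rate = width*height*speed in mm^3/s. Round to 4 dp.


Rate = 0.54 * 0.16 * 58.6 = 5.063 mm^3/s


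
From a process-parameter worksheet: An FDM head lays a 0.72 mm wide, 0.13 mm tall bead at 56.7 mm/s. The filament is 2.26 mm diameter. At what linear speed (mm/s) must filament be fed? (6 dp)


Q = 0.72 * 0.13 * 56.7 = 5.30712 mm^3/s
A_fil = pi*(2.26/2)^2 = 4.01149966 mm^2
v_feed = 5.30712 / 4.01149966 = 1.322977 mm/s


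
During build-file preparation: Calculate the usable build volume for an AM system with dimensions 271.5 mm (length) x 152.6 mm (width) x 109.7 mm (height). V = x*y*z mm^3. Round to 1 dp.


V = 271.5 * 152.6 * 109.7 = 4544969.7 mm^3


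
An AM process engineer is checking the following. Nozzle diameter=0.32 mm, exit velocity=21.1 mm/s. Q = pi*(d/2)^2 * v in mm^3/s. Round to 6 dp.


A = pi*(0.32/2)^2 = 0.08042477 mm^2
Q = 0.08042477 * 21.1 = 1.696963 mm^3/s


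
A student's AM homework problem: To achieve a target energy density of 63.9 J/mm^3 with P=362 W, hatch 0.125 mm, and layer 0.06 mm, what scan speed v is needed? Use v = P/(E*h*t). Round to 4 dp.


v = 362 / (63.9*0.125*0.06) = 755.3469 mm/s


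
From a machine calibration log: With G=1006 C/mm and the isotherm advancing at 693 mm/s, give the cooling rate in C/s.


CR = 1006 * 693 = 697158 C/s


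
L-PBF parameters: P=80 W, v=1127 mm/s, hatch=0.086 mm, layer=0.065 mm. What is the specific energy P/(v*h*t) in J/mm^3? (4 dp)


Build rate = 1127 * 0.086 * 0.065 = 6.29993 mm^3/s
SE = 80 / 6.29993 = 12.6986 J/mm^3


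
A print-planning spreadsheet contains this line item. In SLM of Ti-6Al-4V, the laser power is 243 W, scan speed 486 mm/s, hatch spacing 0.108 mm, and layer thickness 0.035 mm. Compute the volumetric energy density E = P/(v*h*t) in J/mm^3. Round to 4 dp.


E = 243 / (486*0.108*0.035) = 132.2751 J/mm^3


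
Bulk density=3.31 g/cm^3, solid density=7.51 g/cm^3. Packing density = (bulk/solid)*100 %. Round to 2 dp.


Packing = (3.31/7.51)*100 = 44.07 %


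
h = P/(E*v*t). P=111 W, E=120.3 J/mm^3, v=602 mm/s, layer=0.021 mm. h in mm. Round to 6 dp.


h = 111 / (120.3*602*0.021) = 0.072986 mm


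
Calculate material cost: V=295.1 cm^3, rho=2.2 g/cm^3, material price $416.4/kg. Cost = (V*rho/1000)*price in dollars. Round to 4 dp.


Mass = 295.1*2.2/1000 = 0.64922 kg
Cost = 0.64922 * 416.4 = 270.3352 $


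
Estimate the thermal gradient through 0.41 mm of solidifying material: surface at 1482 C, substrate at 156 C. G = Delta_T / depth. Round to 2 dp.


G = (1482-156)/0.41 = 3234.15 C/mm


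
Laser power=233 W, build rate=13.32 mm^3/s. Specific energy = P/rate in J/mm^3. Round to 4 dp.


SE = 233 / 13.32 = 17.4925 J/mm^3


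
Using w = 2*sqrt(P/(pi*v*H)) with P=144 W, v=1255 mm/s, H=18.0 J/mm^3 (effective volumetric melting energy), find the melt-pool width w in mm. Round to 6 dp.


w = 2*sqrt(144/(pi*1255*18.0)) = 0.09009 mm


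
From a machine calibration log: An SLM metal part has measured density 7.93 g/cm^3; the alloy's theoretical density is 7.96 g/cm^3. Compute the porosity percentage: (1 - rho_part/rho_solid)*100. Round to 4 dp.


Porosity = (1-7.93/7.96)*100 = 0.3769 %


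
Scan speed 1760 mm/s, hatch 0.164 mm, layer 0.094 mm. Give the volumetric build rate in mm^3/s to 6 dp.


Rate = 1760 * 0.164 * 0.094 = 27.13216 mm^3/s


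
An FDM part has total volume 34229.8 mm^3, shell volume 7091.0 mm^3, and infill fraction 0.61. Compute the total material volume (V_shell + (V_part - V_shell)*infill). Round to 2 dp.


V_infill = (34229.8 - 7091.0) * 0.61 = 16554.67
V_total = 7091.0 + 16554.67 = 23645.67 mm^3


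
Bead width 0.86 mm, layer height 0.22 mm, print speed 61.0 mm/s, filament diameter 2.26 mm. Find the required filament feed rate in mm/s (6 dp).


Q = 0.86 * 0.22 * 61.0 = 11.5412 mm^3/s
A_fil = pi*(2.26/2)^2 = 4.01149966 mm^2
v_feed = 11.5412 / 4.01149966 = 2.877029 mm/s


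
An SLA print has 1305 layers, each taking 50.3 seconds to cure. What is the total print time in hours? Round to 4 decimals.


t = 1305 * 50.3 / 3600 = 18.2338 hrs


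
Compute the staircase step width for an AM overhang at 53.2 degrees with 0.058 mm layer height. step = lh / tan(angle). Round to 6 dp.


step = 0.058 / tan(53.2) = 0.04339 mm


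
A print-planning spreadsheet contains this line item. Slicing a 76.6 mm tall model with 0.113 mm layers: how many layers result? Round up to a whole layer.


Layers = ceil(76.6/0.113) = 678


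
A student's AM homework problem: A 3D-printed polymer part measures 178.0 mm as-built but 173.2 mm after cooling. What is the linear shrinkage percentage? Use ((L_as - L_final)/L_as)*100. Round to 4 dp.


Shrinkage = ((178.0-173.2)/178.0)*100 = 2.6966 %


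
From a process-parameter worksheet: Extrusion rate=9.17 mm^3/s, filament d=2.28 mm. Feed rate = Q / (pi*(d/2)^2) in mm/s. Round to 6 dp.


A = pi*(2.28/2)^2 = 4.082814
v = 9.17 / 4.082814 = 2.246 mm/s


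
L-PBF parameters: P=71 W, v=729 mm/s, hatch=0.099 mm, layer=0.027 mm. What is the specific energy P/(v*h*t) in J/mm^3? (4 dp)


Build rate = 729 * 0.099 * 0.027 = 1.948617 mm^3/s
SE = 71 / 1.948617 = 36.4361 J/mm^3


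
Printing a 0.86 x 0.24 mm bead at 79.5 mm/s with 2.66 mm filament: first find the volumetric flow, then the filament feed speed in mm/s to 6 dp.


Q = 0.86 * 0.24 * 79.5 = 16.4088 mm^3/s
A_fil = pi*(2.66/2)^2 = 5.55716324 mm^2
v_feed = 16.4088 / 5.55716324 = 2.95273 mm/s


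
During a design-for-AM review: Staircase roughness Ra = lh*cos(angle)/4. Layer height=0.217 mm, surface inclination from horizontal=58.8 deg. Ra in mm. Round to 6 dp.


Ra = 0.217 * cos(58.8) / 4 = 0.028103 mm


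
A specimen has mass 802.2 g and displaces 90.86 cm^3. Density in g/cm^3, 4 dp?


rho = 802.2 / 90.86 = 8.829 g/cm^3


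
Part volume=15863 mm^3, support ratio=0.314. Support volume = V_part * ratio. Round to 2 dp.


V_support = 15863 * 0.314 = 4980.98 mm^3


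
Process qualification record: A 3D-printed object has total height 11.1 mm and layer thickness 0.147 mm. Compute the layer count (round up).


Layers = ceil(11.1/0.147) = 76


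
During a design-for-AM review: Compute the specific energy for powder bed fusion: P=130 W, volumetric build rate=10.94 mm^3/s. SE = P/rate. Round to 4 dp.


SE = 130 / 10.94 = 11.883 J/mm^3


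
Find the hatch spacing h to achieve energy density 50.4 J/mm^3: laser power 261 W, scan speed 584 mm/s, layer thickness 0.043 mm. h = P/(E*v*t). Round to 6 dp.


h = 261 / (50.4*584*0.043) = 0.206219 mm


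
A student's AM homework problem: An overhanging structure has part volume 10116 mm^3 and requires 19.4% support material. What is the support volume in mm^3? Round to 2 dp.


V_support = 10116 * 0.194 = 1962.5 mm^3


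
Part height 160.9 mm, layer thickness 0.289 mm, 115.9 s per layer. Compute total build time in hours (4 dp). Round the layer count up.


Layers = ceil(160.9/0.289) = 557
t = 557 * 115.9 / 3600 = 17.9323 hrs


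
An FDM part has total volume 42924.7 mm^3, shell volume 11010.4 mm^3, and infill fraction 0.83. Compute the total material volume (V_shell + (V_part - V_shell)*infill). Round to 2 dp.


V_infill = (42924.7 - 11010.4) * 0.83 = 26488.87
V_total = 11010.4 + 26488.87 = 37499.27 mm^3


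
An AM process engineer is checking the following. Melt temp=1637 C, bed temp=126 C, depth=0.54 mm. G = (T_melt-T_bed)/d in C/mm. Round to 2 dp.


G = (1637-126)/0.54 = 2798.15 C/mm


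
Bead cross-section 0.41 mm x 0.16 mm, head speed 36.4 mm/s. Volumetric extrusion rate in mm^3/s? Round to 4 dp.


Rate = 0.41 * 0.16 * 36.4 = 2.3878 mm^3/s


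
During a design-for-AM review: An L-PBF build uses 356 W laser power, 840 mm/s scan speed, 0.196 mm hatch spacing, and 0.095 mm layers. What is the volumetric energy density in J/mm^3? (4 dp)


E = 356 / (840*0.196*0.095) = 22.761 J/mm^3


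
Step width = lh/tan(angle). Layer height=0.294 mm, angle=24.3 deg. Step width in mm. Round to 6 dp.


step = 0.294 / tan(24.3) = 0.651138 mm


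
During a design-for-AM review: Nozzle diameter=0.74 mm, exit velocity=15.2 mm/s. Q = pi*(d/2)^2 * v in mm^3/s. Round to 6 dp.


A = pi*(0.74/2)^2 = 0.43008403 mm^2
Q = 0.43008403 * 15.2 = 6.537277 mm^3/s


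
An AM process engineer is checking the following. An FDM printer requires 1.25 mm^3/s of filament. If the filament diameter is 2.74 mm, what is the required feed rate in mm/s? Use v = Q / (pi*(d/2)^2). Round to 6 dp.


A = pi*(2.74/2)^2 = 5.896455
v = 1.25 / 5.896455 = 0.211992 mm/s


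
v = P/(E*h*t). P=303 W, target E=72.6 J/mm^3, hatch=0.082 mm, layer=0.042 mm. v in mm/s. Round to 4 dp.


v = 303 / (72.6*0.082*0.042) = 1211.8333 mm/s


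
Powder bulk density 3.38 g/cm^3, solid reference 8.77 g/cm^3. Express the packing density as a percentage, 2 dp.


Packing = (3.38/8.77)*100 = 38.54 %


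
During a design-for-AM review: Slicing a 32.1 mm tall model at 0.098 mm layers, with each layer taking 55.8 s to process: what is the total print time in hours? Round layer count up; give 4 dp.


Layers = ceil(32.1/0.098) = 328
t = 328 * 55.8 / 3600 = 5.084 hrs


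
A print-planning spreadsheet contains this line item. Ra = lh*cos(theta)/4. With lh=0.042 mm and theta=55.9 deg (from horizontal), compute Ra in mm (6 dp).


Ra = 0.042 * cos(55.9) / 4 = 0.005887 mm


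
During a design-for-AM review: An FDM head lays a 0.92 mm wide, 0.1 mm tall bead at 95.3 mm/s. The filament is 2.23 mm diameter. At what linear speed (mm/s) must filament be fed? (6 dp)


Q = 0.92 * 0.1 * 95.3 = 8.7676 mm^3/s
A_fil = pi*(2.23/2)^2 = 3.90570653 mm^2
v_feed = 8.7676 / 3.90570653 = 2.244818 mm/s


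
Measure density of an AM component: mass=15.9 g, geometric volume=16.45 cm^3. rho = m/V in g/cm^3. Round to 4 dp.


rho = 15.9 / 16.45 = 0.9666 g/cm^3


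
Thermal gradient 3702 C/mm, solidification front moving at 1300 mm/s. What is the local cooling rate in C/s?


CR = 3702 * 1300 = 4812600 C/s


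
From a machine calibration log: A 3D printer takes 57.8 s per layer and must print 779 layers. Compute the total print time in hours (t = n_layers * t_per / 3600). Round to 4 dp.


t = 779 * 57.8 / 3600 = 12.5073 hrs


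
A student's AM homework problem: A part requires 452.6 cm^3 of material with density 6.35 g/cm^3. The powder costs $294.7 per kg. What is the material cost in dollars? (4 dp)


Mass = 452.6*6.35/1000 = 2.87401 kg
Cost = 2.87401 * 294.7 = 846.9707 $


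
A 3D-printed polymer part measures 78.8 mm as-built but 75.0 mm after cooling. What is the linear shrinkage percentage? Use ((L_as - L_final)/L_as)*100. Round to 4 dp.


Shrinkage = ((78.8-75.0)/78.8)*100 = 4.8223 %


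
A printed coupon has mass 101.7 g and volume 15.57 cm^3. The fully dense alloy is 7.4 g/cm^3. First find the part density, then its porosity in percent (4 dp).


rho_part = 101.7 / 15.57 = 6.53179191 g/cm^3
Porosity = (1 - 6.53179191/7.4)*100 = 11.7325 %


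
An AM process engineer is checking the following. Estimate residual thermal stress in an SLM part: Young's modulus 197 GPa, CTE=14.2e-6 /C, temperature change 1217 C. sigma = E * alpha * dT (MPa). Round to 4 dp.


sigma = 197*1000 * 14.2e-6 * 1217 = 3404.4358 MPa


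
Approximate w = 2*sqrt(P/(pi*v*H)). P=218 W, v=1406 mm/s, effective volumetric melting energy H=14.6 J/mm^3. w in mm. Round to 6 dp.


w = 2*sqrt(218/(pi*1406*14.6)) = 0.116282 mm


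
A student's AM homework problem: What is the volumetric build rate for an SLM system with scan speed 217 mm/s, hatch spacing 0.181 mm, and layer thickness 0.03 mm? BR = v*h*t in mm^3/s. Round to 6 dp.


Rate = 217 * 0.181 * 0.03 = 1.17831 mm^3/s


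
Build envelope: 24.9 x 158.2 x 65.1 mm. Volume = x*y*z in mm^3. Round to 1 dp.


V = 24.9 * 158.2 * 65.1 = 256440.6 mm^3


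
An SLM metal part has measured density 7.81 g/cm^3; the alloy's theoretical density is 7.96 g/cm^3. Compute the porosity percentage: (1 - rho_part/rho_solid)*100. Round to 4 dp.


Porosity = (1-7.81/7.96)*100 = 1.8844 %


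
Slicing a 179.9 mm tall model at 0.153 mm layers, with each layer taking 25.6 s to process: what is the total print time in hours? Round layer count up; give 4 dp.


Layers = ceil(179.9/0.153) = 1176
t = 1176 * 25.6 / 3600 = 8.3627 hrs


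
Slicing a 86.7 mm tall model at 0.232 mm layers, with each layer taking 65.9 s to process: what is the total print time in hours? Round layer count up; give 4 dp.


Layers = ceil(86.7/0.232) = 374
t = 374 * 65.9 / 3600 = 6.8463 hrs


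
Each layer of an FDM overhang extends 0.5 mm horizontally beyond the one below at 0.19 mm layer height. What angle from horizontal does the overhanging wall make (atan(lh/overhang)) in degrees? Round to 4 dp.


angle = atan(0.19/0.5) = 20.8068 degrees


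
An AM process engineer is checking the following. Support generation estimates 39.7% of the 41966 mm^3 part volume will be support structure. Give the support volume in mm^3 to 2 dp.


V_support = 41966 * 0.397 = 16660.5 mm^3


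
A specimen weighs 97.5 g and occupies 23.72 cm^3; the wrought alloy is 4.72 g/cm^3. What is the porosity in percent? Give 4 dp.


rho_part = 97.5 / 23.72 = 4.11045531 g/cm^3
Porosity = (1 - 4.11045531/4.72)*100 = 12.9141 %


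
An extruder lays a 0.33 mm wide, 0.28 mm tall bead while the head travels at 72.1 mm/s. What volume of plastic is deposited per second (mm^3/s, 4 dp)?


Rate = 0.33 * 0.28 * 72.1 = 6.662 mm^3/s


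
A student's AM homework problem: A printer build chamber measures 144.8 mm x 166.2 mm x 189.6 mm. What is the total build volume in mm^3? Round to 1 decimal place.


V = 144.8 * 166.2 * 189.6 = 4562868.1 mm^3


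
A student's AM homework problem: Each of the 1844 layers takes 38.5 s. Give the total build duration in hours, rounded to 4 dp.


t = 1844 * 38.5 / 3600 = 19.7206 hrs


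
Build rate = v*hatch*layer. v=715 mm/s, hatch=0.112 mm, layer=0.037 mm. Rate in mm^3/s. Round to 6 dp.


Rate = 715 * 0.112 * 0.037 = 2.96296 mm^3/s


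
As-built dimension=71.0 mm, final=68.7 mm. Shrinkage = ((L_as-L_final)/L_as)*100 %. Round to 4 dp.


Shrinkage = ((71.0-68.7)/71.0)*100 = 3.2394 %


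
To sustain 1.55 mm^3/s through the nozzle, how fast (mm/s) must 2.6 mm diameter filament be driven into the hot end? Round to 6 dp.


A = pi*(2.6/2)^2 = 5.309292
v = 1.55 / 5.309292 = 0.291941 mm/s


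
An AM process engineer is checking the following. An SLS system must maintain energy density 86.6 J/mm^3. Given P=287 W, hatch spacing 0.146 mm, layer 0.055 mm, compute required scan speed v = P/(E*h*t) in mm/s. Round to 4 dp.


v = 287 / (86.6*0.146*0.055) = 412.7133 mm/s


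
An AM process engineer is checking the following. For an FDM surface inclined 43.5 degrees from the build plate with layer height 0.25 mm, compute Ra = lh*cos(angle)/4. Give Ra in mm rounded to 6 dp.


Ra = 0.25 * cos(43.5) / 4 = 0.045336 mm


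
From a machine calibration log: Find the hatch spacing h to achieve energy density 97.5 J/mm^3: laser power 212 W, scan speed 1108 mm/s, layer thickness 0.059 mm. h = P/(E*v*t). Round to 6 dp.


h = 212 / (97.5*1108*0.059) = 0.033261 mm


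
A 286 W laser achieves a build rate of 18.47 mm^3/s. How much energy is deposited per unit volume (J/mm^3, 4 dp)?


SE = 286 / 18.47 = 15.4846 J/mm^3


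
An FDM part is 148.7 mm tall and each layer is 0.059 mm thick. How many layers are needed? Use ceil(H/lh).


Layers = ceil(148.7/0.059) = 2521


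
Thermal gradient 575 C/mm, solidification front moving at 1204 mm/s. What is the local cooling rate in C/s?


CR = 575 * 1204 = 692300 C/s


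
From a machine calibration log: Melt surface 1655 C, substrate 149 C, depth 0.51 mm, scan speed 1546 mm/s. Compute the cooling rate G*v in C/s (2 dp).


G = (1655-149)/0.51 = 2952.94117647 C/mm
CR = 2952.94117647 * 1546 = 4565247.06 C/s


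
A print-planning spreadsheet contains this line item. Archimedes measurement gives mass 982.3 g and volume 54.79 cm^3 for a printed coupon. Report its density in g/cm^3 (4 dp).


rho = 982.3 / 54.79 = 17.9285 g/cm^3


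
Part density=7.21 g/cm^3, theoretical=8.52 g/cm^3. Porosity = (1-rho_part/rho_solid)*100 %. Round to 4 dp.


Porosity = (1-7.21/8.52)*100 = 15.3756 %


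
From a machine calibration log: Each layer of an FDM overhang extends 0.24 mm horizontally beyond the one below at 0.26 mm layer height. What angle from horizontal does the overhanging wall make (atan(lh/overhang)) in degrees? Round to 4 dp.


angle = atan(0.26/0.24) = 47.2906 degrees


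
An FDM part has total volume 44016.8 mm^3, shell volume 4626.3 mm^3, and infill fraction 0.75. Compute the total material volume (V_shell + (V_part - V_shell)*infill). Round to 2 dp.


V_infill = (44016.8 - 4626.3) * 0.75 = 29542.88
V_total = 4626.3 + 29542.88 = 34169.18 mm^3


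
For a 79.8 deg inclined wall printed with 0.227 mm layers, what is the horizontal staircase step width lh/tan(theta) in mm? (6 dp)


step = 0.227 / tan(79.8) = 0.040844 mm


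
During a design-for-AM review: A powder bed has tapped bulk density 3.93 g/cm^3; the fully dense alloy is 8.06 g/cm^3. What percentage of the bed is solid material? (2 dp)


Packing = (3.93/8.06)*100 = 48.76 %


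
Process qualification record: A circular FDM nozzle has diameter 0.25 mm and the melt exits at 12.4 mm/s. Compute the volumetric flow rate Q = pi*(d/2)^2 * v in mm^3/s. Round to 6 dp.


A = pi*(0.25/2)^2 = 0.04908739 mm^2
Q = 0.04908739 * 12.4 = 0.608684 mm^3/s


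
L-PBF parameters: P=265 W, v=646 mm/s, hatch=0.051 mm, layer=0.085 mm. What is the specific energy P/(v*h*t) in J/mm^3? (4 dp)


Build rate = 646 * 0.051 * 0.085 = 2.80041 mm^3/s
SE = 265 / 2.80041 = 94.629 J/mm^3


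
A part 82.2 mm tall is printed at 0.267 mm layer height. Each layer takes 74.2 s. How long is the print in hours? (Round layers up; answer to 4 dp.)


Layers = ceil(82.2/0.267) = 308
t = 308 * 74.2 / 3600 = 6.3482 hrs


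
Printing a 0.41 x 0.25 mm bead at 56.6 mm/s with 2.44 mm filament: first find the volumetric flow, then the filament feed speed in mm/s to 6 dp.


Q = 0.41 * 0.25 * 56.6 = 5.8015 mm^3/s
A_fil = pi*(2.44/2)^2 = 4.67594651 mm^2
v_feed = 5.8015 / 4.67594651 = 1.240711 mm/s


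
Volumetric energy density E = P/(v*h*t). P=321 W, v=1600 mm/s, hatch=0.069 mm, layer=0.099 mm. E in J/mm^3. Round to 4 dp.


E = 321 / (1600*0.069*0.099) = 29.3698 J/mm^3


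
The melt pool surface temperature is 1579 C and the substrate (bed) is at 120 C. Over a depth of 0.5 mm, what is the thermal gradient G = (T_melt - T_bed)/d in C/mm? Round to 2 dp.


G = (1579-120)/0.5 = 2918.0 C/mm


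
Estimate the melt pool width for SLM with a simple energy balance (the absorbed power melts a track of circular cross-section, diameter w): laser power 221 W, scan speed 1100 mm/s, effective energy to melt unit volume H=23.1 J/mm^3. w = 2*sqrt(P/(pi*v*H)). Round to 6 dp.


w = 2*sqrt(221/(pi*1100*23.1)) = 0.105232 mm


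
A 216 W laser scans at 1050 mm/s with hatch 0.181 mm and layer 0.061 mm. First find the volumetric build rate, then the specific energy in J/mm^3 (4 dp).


Build rate = 1050 * 0.181 * 0.061 = 11.59305 mm^3/s
SE = 216 / 11.59305 = 18.6319 J/mm^3


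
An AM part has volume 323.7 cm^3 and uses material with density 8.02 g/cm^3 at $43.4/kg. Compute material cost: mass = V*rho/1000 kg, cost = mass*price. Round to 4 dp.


Mass = 323.7*8.02/1000 = 2.596074 kg
Cost = 2.596074 * 43.4 = 112.6696 $


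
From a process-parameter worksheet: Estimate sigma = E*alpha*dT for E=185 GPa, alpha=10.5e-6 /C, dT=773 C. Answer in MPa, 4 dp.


sigma = 185*1000 * 10.5e-6 * 773 = 1501.5525 MPa


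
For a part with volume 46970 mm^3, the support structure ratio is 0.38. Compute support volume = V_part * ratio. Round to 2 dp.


V_support = 46970 * 0.38 = 17848.6 mm^3


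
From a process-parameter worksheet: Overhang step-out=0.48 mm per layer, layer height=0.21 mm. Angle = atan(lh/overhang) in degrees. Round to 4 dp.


angle = atan(0.21/0.48) = 23.6294 degrees


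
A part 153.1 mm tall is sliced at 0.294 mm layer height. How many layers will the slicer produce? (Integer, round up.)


Layers = ceil(153.1/0.294) = 521


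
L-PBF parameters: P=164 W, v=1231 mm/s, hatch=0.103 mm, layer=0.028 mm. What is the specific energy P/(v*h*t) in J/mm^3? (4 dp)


Build rate = 1231 * 0.103 * 0.028 = 3.550204 mm^3/s
SE = 164 / 3.550204 = 46.1945 J/mm^3


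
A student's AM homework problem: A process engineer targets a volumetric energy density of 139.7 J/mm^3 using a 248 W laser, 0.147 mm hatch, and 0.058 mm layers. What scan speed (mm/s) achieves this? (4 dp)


v = 248 / (139.7*0.147*0.058) = 208.214 mm/s


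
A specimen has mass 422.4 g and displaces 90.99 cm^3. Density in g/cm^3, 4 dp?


rho = 422.4 / 90.99 = 4.6423 g/cm^3


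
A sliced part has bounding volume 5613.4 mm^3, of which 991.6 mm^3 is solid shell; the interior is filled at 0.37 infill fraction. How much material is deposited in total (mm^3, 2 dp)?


V_infill = (5613.4 - 991.6) * 0.37 = 1710.07
V_total = 991.6 + 1710.07 = 2701.67 mm^3


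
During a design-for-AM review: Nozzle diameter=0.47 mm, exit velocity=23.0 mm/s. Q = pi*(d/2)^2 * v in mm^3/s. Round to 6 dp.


A = pi*(0.47/2)^2 = 0.17349445 mm^2
Q = 0.17349445 * 23.0 = 3.990372 mm^3/s


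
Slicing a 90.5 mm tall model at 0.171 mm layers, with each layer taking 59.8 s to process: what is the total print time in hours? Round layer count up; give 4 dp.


Layers = ceil(90.5/0.171) = 530
t = 530 * 59.8 / 3600 = 8.8039 hrs


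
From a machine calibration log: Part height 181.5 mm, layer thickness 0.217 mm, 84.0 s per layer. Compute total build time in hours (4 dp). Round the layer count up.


Layers = ceil(181.5/0.217) = 837
t = 837 * 84.0 / 3600 = 19.53 hrs


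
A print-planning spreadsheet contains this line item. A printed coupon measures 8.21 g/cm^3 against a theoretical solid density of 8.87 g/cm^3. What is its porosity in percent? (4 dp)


Porosity = (1-8.21/8.87)*100 = 7.4408 %


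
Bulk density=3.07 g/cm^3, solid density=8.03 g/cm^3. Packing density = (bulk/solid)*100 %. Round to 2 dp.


Packing = (3.07/8.03)*100 = 38.23 %


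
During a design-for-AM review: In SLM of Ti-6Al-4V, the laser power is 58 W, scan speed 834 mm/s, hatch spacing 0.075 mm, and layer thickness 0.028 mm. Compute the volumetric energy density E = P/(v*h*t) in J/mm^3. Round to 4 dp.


E = 58 / (834*0.075*0.028) = 33.1164 J/mm^3


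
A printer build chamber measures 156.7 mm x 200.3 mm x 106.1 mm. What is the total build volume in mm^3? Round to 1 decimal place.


V = 156.7 * 200.3 * 106.1 = 3330161.8 mm^3


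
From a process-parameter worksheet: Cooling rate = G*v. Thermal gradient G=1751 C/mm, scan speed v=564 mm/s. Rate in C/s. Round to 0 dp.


CR = 1751 * 564 = 987564 C/s


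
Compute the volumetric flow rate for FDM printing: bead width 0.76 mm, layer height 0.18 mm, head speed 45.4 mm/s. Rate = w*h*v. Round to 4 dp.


Rate = 0.76 * 0.18 * 45.4 = 6.2107 mm^3/s


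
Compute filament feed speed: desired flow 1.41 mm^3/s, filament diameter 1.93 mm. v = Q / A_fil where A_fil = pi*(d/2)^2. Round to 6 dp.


A = pi*(1.93/2)^2 = 2.92553
v = 1.41 / 2.92553 = 0.481964 mm/s


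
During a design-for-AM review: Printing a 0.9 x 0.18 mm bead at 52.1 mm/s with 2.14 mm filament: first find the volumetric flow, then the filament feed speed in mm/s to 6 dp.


Q = 0.9 * 0.18 * 52.1 = 8.4402 mm^3/s
A_fil = pi*(2.14/2)^2 = 3.59680943 mm^2
v_feed = 8.4402 / 3.59680943 = 2.34658 mm/s


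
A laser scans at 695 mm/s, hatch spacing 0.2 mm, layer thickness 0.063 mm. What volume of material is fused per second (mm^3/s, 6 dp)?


Rate = 695 * 0.2 * 0.063 = 8.757 mm^3/s


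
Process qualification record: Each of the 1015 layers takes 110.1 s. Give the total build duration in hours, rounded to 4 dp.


t = 1015 * 110.1 / 3600 = 31.0421 hrs


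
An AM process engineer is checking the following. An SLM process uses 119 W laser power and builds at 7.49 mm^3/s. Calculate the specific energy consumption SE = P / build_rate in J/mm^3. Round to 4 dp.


SE = 119 / 7.49 = 15.8879 J/mm^3


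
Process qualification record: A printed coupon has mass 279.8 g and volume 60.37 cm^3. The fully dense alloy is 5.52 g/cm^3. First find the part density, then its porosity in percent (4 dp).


rho_part = 279.8 / 60.37 = 4.63475236 g/cm^3
Porosity = (1 - 4.63475236/5.52)*100 = 16.0371 %


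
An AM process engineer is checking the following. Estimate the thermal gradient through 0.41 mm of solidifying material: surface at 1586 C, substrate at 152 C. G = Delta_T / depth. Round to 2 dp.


G = (1586-152)/0.41 = 3497.56 C/mm


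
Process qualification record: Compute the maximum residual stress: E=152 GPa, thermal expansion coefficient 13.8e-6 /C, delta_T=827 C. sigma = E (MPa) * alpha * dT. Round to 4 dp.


sigma = 152*1000 * 13.8e-6 * 827 = 1734.7152 MPa


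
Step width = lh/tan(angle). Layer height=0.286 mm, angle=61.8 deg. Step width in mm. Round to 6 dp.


step = 0.286 / tan(61.8) = 0.153352 mm


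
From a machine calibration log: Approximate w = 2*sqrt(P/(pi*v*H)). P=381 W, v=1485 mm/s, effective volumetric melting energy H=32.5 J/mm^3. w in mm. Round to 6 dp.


w = 2*sqrt(381/(pi*1485*32.5)) = 0.100257 mm


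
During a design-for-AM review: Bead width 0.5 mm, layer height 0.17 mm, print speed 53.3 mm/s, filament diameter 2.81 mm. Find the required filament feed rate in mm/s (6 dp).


Q = 0.5 * 0.17 * 53.3 = 4.5305 mm^3/s
A_fil = pi*(2.81/2)^2 = 6.20158244 mm^2
v_feed = 4.5305 / 6.20158244 = 0.730539 mm/s


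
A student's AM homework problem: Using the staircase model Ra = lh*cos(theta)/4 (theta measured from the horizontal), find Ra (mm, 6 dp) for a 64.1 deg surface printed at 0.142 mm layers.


Ra = 0.142 * cos(64.1) / 4 = 0.015506 mm


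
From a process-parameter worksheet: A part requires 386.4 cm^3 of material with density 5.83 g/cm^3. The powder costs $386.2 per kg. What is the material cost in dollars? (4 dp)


Mass = 386.4*5.83/1000 = 2.252712 kg
Cost = 2.252712 * 386.2 = 869.9974 $


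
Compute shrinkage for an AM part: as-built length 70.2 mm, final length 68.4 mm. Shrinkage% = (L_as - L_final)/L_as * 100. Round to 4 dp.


Shrinkage = ((70.2-68.4)/70.2)*100 = 2.5641 %


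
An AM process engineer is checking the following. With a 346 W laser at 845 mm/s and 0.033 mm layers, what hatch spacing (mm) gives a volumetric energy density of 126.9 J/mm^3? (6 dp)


h = 346 / (126.9*845*0.033) = 0.097779 mm


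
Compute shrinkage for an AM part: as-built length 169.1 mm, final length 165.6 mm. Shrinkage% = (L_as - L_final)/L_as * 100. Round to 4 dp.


Shrinkage = ((169.1-165.6)/169.1)*100 = 2.0698 %


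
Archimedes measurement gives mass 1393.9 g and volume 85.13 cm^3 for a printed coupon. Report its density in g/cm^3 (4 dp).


rho = 1393.9 / 85.13 = 16.3738 g/cm^3


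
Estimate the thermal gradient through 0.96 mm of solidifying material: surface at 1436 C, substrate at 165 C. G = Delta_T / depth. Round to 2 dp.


G = (1436-165)/0.96 = 1323.96 C/mm


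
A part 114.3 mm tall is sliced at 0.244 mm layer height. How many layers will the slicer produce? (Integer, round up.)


Layers = ceil(114.3/0.244) = 469


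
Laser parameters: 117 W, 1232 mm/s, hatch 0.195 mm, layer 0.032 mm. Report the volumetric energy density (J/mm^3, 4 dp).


E = 117 / (1232*0.195*0.032) = 15.2192 J/mm^3


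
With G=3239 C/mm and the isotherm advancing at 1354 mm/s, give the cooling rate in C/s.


CR = 3239 * 1354 = 4385606 C/s


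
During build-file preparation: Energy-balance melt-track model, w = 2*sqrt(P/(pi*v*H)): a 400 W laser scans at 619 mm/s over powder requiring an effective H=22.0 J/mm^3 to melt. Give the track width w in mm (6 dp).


w = 2*sqrt(400/(pi*619*22.0)) = 0.193387 mm


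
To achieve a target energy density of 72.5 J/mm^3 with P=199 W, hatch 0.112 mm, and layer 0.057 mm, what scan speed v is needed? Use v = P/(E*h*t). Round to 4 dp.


v = 199 / (72.5*0.112*0.057) = 429.9542 mm/s


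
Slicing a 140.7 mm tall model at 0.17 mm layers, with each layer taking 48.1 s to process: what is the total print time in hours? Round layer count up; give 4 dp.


Layers = ceil(140.7/0.17) = 828
t = 828 * 48.1 / 3600 = 11.063 hrs


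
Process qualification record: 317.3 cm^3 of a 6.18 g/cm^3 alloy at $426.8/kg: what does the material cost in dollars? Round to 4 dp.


Mass = 317.3*6.18/1000 = 1.960914 kg
Cost = 1.960914 * 426.8 = 836.9181 $


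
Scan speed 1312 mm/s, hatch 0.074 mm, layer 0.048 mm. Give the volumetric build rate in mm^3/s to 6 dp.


Rate = 1312 * 0.074 * 0.048 = 4.660224 mm^3/s


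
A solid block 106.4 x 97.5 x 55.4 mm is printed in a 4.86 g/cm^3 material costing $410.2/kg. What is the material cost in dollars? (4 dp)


V = 106.4 * 97.5 * 55.4 = 574719.6 mm^3 = 574.7196 cm^3
Mass = 574.7196 * 4.86 / 1000 = 2.79313726 kg
Cost = 2.79313726 * 410.2 = 1145.7449 $


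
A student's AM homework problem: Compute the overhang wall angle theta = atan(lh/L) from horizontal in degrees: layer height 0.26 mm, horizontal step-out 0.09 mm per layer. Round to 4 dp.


angle = atan(0.26/0.09) = 70.9065 degrees


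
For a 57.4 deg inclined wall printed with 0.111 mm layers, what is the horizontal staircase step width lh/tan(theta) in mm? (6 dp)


step = 0.111 / tan(57.4) = 0.070987 mm


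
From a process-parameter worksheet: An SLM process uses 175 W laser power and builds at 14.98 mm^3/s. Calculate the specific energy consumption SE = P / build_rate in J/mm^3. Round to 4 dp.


SE = 175 / 14.98 = 11.6822 J/mm^3


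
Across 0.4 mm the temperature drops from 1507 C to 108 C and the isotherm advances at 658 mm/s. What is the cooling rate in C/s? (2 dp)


G = (1507-108)/0.4 = 3497.5 C/mm
CR = 3497.5 * 658 = 2301355.0 C/s


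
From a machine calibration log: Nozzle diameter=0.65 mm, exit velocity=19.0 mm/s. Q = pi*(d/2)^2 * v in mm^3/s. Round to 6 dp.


A = pi*(0.65/2)^2 = 0.33183072 mm^2
Q = 0.33183072 * 19.0 = 6.304784 mm^3/s


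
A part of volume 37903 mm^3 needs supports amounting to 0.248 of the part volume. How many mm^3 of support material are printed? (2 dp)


V_support = 37903 * 0.248 = 9399.94 mm^3


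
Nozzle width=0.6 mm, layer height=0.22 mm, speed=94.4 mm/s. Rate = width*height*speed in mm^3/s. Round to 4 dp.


Rate = 0.6 * 0.22 * 94.4 = 12.4608 mm^3/s


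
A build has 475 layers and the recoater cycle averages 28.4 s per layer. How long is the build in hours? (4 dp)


t = 475 * 28.4 / 3600 = 3.7472 hrs


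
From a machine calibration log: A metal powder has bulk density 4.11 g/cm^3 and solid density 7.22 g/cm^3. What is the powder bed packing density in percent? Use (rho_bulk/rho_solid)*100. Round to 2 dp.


Packing = (4.11/7.22)*100 = 56.93 %


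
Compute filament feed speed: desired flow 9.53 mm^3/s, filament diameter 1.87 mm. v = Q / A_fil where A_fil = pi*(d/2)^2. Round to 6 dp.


A = pi*(1.87/2)^2 = 2.746459
v = 9.53 / 2.746459 = 3.469923 mm/s


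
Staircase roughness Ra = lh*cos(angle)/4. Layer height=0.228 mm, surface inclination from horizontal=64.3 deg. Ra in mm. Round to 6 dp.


Ra = 0.228 * cos(64.3) / 4 = 0.024719 mm


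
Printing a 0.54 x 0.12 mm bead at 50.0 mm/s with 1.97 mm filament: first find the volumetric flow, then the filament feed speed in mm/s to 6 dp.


Q = 0.54 * 0.12 * 50.0 = 3.24 mm^3/s
A_fil = pi*(1.97/2)^2 = 3.04805173 mm^2
v_feed = 3.24 / 3.04805173 = 1.062974 mm/s


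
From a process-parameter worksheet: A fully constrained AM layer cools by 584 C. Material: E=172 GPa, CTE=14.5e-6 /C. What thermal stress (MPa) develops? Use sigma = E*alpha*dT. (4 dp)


sigma = 172*1000 * 14.5e-6 * 584 = 1456.496 MPa


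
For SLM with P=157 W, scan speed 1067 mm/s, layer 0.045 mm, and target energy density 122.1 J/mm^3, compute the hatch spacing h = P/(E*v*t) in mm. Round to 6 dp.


h = 157 / (122.1*1067*0.045) = 0.02678 mm


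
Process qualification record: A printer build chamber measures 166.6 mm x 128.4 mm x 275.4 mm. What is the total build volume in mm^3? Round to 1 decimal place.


V = 166.6 * 128.4 * 275.4 = 5891202.6 mm^3


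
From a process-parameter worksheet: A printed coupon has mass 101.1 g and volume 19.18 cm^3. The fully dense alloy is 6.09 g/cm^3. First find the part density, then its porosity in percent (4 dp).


rho_part = 101.1 / 19.18 = 5.27111575 g/cm^3
Porosity = (1 - 5.27111575/6.09)*100 = 13.4464 %
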